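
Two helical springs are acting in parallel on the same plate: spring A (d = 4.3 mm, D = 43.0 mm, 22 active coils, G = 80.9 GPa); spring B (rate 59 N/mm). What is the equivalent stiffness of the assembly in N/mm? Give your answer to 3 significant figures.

k_A = Gd⁴/(8D³N_a) = (80.9×10³)(4.3⁴)/(8·43.0³·22) = 1.9765 N/mm
Parallel: k_eq = 1.9765 + 59 = 60.977 N/mm

61.0 N/mm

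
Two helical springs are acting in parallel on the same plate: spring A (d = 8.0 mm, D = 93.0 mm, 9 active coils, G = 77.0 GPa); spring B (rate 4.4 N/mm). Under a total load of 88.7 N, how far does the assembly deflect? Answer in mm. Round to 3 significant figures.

k_A = Gd⁴/(8D³N_a) = (77.0×10³)(8.0⁴)/(8·93.0³·9) = 5.4459 N/mm
Parallel: k_eq = 5.4459 + 4.4 = 9.8459 N/mm
δ = F/k_eq = 88.7/9.8459 = 9.0088 mm

9.01 mm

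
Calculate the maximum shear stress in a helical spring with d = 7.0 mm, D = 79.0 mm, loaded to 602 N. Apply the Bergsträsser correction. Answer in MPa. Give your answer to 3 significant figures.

Spring index C = D/d = 79.0/7.0 = 11.2857
K_B = (4C+2)/(4C−3) = 47.143/42.143 = 1.1186
τ₀ = 8FD/(πd³) = 8·602·79.0/(π·7.0³) = 380464/1077.6 = 353.08 MPa
τ_max = K·τ₀ = 1.1186 × 353.08 = 394.97 MPa

395 MPa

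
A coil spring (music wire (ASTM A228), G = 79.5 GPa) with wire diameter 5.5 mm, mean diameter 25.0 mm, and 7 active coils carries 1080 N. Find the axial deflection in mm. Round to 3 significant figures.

k = Gd⁴/(8D³N_a) = (79.5×10³)(5.5⁴)/(8·25.0³·7) = 83.14 N/mm
δ = F/k = 1080 / 83.14 = 12.99 mm

13.0 mm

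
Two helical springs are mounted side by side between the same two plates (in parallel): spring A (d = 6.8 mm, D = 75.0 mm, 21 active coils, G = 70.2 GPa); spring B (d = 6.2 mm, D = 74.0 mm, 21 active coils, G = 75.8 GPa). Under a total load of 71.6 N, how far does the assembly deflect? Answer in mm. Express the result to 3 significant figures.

19.0 mm

k_A = Gd⁴/(8D³N_a) = (70.2×10³)(6.8⁴)/(8·75.0³·21) = 2.1178 N/mm
k_B = Gd⁴/(8D³N_a) = (75.8×10³)(6.2⁴)/(8·74.0³·21) = 1.6452 N/mm
Parallel: k_eq = 2.1178 + 1.6452 = 3.763 N/mm
δ = F/k_eq = 71.6/3.763 = 19.027 mm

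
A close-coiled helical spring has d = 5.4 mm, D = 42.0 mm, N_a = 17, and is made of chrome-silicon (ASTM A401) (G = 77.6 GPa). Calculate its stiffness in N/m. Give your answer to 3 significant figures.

6550 N/m

k = Gd⁴/(8D³N_a) = (77.6×10³ × 5.4⁴) / (8 × 42.0³ × 17)
  = 6.59837e+07 / 1.0076e+07 = 6.5486 N/mm = 6548.6 N/m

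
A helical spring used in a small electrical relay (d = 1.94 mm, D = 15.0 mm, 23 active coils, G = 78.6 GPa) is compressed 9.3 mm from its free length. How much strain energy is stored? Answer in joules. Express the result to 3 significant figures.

0.0775 J

k = Gd⁴/(8D³N_a) = (78.6×10³)(1.94⁴)/(8·15.0³·23) = 1.7928 N/mm
U = ½kδ² = 0.5 × 1.7928 × 9.3² = 77.531 N·mm = 0.077531 J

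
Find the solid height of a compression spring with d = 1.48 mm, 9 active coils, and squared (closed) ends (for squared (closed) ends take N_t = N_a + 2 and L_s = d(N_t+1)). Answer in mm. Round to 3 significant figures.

17.8 mm

squared (closed) ends: N_t = N_a + 2 = 9 + 2 = 11
L_s = d·(N_t+1) = 1.48 × 12 = 17.76 mm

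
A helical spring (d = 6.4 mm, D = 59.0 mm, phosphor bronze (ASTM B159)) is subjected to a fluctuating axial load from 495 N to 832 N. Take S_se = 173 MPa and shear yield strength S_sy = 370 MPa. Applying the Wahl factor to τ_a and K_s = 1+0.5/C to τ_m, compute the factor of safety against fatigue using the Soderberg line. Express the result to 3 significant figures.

C = D/d = 59.0/6.4 = 9.2188; K_W = (4C−1)/(4C−4)+0.615/C = 1.1580; K_s = 1+0.5/C = 1.0542
F_a = (F_max−F_min)/2 = 168.5 N; F_m = (F_max+F_min)/2 = 663.5 N
τ_a = K_W·8F_aD/(πd³) = 1.1580 × 96.572 = 111.83 MPa
τ_m = K_s·8F_mD/(πd³) = 1.0542 × 380.27 = 400.9 MPa
Soderberg: 1/n_f = τ_a/S_se + τ_m/S_sy = 111.83/173 + 400.9/370 = 0.64640 + 1.08350 = 1.7299
n_f = 1/1.7299 = 0.5781

0.578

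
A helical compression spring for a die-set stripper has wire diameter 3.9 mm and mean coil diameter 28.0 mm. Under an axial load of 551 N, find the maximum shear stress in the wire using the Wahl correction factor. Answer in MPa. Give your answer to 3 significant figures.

Spring index C = D/d = 28.0/3.9 = 7.1795
K_W = (4C−1)/(4C−4) + 0.615/C = 27.718/24.718 + 0.0857 = 1.2070
τ₀ = 8FD/(πd³) = 8·551·28.0/(π·3.9³) = 123424/186.36 = 662.3 MPa
τ_max = K·τ₀ = 1.2070 × 662.3 = 799.42 MPa

799 MPa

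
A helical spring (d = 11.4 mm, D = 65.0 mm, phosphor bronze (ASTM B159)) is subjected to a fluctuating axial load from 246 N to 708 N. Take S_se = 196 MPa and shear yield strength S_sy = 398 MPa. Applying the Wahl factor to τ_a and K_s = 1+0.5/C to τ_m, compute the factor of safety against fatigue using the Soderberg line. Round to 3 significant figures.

3.20

C = D/d = 65.0/11.4 = 5.7018; K_W = (4C−1)/(4C−4)+0.615/C = 1.2674; K_s = 1+0.5/C = 1.0877
F_a = (F_max−F_min)/2 = 231 N; F_m = (F_max+F_min)/2 = 477 N
τ_a = K_W·8F_aD/(πd³) = 1.2674 × 25.808 = 32.708 MPa
τ_m = K_s·8F_mD/(πd³) = 1.0877 × 53.291 = 57.965 MPa
Soderberg: 1/n_f = τ_a/S_se + τ_m/S_sy = 32.708/196 + 57.965/398 = 0.16688 + 0.14564 = 0.31252
n_f = 1/0.31252 = 3.2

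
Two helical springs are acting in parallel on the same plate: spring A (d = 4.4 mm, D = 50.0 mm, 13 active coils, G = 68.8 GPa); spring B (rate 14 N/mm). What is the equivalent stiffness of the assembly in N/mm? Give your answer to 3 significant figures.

k_A = Gd⁴/(8D³N_a) = (68.8×10³)(4.4⁴)/(8·50.0³·13) = 1.9836 N/mm
Parallel: k_eq = 1.9836 + 14 = 15.984 N/mm

16.0 N/mm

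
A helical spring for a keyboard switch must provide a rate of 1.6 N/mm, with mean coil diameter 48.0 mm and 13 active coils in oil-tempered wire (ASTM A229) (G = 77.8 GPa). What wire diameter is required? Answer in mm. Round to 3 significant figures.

d = (8D³N_a·k / G)^(1/4) = (8·48.0³·13·1.6 / (77.8×10³))^0.25
  = (236.54)^0.25 = 3.9217 mm

3.92 mm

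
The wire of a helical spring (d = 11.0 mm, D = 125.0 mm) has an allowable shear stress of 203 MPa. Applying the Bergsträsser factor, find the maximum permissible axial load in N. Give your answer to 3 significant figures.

C = D/d = 125.0/11.0 = 11.3636
K_B = (4C+2)/(4C−3) = 47.455/42.455 = 1.1178
τ_max = K·8FD/(πd³) → F_max = τ_allow·πd³/(8DK)
F_max = 203·π·11.0³/(8·125.0·1.1178) = 8.4884e+05/1117.8 = 759.4 N

759 N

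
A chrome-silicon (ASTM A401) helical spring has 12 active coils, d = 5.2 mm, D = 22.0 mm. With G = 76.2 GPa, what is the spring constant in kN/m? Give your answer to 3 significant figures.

k = Gd⁴/(8D³N_a) = (76.2×10³ × 5.2⁴) / (8 × 22.0³ × 12)
  = 5.57145e+07 / 1.02221e+06 = 54.504 N/mm

54.5 kN/m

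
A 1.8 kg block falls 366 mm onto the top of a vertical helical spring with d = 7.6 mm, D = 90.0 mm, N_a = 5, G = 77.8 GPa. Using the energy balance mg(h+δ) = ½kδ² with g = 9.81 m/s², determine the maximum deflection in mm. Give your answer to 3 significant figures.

40.1 mm

k = Gd⁴/(8D³N_a) = (77.8×10³)(7.6⁴)/(8·90.0³·5) = 8.9012 N/mm
W = mg = 1.8 × 9.81 = 17.658 N
½kδ² − Wδ − Wh = 0 → δ = (W + √(W² + 2kWh))/k
δ = (17.658 + √(311.8 + 115053))/8.9012 = (17.658 + 339.65)/8.9012 = 40.142 mm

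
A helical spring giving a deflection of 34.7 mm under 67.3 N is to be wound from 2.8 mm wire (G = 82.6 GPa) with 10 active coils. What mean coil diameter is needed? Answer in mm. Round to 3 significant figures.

32.0 mm

Required rate k = F/δ = 67.3/34.7 = 1.9395 N/mm
D = (Gd⁴/(8N_a·k))^(1/3) = (82.6×10³·2.8⁴/(8·10·1.9395))^(1/3)
  = (32721.8)^(1/3) = 31.9849 mm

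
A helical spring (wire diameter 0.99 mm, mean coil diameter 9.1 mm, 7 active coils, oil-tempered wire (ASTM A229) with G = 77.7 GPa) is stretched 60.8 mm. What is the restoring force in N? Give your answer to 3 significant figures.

k = Gd⁴/(8D³N_a) = (77.7×10³)(0.99⁴)/(8·9.1³·7) = 1.7687 N/mm
F = k·δ = 1.7687 × 60.8 = 107.54 N

108 N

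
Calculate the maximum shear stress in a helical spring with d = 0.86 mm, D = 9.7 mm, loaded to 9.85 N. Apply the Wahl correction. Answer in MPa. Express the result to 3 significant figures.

431 MPa

Spring index C = D/d = 9.7/0.86 = 11.2791
K_W = (4C−1)/(4C−4) + 0.615/C = 44.116/41.116 + 0.0545 = 1.1275
τ₀ = 8FD/(πd³) = 8·9.85·9.7/(π·0.86³) = 764.36/1.9982 = 382.52 MPa
τ_max = K·τ₀ = 1.1275 × 382.52 = 431.29 MPa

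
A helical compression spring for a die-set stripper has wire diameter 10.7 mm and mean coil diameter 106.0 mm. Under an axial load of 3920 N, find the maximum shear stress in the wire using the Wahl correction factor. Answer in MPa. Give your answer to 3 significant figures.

990 MPa

Spring index C = D/d = 106.0/10.7 = 9.9065
K_W = (4C−1)/(4C−4) + 0.615/C = 38.626/35.626 + 0.0621 = 1.1463
τ₀ = 8FD/(πd³) = 8·3920·106.0/(π·10.7³) = 3.32416e+06/3848.6 = 863.74 MPa
τ_max = K·τ₀ = 1.1463 × 863.74 = 990.09 MPa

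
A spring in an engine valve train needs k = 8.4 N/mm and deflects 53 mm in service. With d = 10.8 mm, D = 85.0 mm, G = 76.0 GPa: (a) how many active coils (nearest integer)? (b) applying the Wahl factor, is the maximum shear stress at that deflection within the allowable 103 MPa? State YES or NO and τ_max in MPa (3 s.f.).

N_a = Gd⁴/(8D³k) = (76.0×10³)(10.8⁴)/(8·85.0³·8.4) = 25.05 → N_a = 25
Actual rate k = Gd⁴/(8D³·25) = 8.4183 N/mm
Working load F = kδ = 8.4183·53 = 446.17 N
C = 85.0/10.8 = 7.8704; K_W = (4C−1)/(4C−4)+0.615/C = 1.1873
τ_max = K_W·8FD/(πd³) = 1.1873·76.663 = 91.022 MPa
τ_max ≤ 103 MPa → acceptable

(a) 25 coils; (b) YES, τ_max = 91.0 MPa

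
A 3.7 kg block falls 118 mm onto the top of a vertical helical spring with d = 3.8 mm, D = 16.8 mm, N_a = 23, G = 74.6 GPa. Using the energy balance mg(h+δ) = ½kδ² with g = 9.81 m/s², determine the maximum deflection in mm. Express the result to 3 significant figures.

24.0 mm

k = Gd⁴/(8D³N_a) = (74.6×10³)(3.8⁴)/(8·16.8³·23) = 17.829 N/mm
W = mg = 3.7 × 9.81 = 36.297 N
½kδ² − Wδ − Wh = 0 → δ = (W + √(W² + 2kWh))/k
δ = (36.297 + √(1317.5 + 152725))/17.829 = (36.297 + 392.48)/17.829 = 24.05 mm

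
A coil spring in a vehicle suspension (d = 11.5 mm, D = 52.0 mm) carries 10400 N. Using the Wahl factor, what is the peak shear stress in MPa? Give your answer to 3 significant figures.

Spring index C = D/d = 52.0/11.5 = 4.5217
K_W = (4C−1)/(4C−4) + 0.615/C = 17.087/14.087 + 0.1360 = 1.3490
τ₀ = 8FD/(πd³) = 8·10400·52.0/(π·11.5³) = 4.3264e+06/4778 = 905.49 MPa
τ_max = K·τ₀ = 1.3490 × 905.49 = 1221.5 MPa

1220 MPa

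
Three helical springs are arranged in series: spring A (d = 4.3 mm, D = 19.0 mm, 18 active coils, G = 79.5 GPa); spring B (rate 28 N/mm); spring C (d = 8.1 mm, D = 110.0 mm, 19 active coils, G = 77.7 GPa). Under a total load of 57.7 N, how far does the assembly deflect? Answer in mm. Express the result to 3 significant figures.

k_A = Gd⁴/(8D³N_a) = (79.5×10³)(4.3⁴)/(8·19.0³·18) = 27.518 N/mm
k_C = Gd⁴/(8D³N_a) = (77.7×10³)(8.1⁴)/(8·110.0³·19) = 1.6533 N/mm
Series: 1/k_eq = 1/27.518 + 1/28 + 1/1.6533 = 0.67692; k_eq = 1.4773 N/mm
δ = F/k_eq = 57.7/1.4773 = 39.058 mm

39.1 mm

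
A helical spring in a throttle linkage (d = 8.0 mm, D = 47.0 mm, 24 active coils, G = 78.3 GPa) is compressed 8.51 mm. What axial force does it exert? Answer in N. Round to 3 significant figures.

k = Gd⁴/(8D³N_a) = (78.3×10³)(8.0⁴)/(8·47.0³·24) = 16.089 N/mm
F = k·δ = 16.089 × 8.51 = 136.92 N

137 N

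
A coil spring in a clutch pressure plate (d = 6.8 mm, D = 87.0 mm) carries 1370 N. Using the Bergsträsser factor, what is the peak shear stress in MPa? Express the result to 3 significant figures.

1070 MPa

Spring index C = D/d = 87.0/6.8 = 12.7941
K_B = (4C+2)/(4C−3) = 53.176/48.176 = 1.1038
τ₀ = 8FD/(πd³) = 8·1370·87.0/(π·6.8³) = 953520/987.82 = 965.28 MPa
τ_max = K·τ₀ = 1.1038 × 965.28 = 1065.5 MPa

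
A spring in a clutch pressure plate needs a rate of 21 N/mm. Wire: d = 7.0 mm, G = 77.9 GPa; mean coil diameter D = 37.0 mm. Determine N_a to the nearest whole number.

N_a = Gd⁴/(8D³k) = (77.9×10³ × 7.0⁴)/(8 × 37.0³ × 21)
    = 1.87038e+08 / 8.5097e+06 = 21.98 → 22 coils

22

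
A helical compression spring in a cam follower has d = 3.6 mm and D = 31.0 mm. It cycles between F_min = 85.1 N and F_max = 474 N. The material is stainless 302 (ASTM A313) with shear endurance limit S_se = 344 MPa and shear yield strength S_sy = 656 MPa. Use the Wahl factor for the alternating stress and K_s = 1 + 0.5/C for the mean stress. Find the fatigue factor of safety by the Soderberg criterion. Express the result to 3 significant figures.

C = D/d = 31.0/3.6 = 8.6111; K_W = (4C−1)/(4C−4)+0.615/C = 1.1700; K_s = 1+0.5/C = 1.0581
F_a = (F_max−F_min)/2 = 194.45 N; F_m = (F_max+F_min)/2 = 279.55 N
τ_a = K_W·8F_aD/(πd³) = 1.1700 × 329 = 384.92 MPa
τ_m = K_s·8F_mD/(πd³) = 1.0581 × 472.99 = 500.46 MPa
Soderberg: 1/n_f = τ_a/S_se + τ_m/S_sy = 384.92/344 + 500.46/656 = 1.11896 + 0.76289 = 1.8819
n_f = 1/1.8819 = 0.5314

0.531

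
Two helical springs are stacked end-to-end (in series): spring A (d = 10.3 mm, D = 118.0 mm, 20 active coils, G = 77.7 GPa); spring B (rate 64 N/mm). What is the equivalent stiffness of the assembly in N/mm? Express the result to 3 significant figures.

3.16 N/mm

k_A = Gd⁴/(8D³N_a) = (77.7×10³)(10.3⁴)/(8·118.0³·20) = 3.3266 N/mm
Series: 1/k_eq = 1/3.3266 + 1/64 = 0.31623; k_eq = 3.1623 N/mm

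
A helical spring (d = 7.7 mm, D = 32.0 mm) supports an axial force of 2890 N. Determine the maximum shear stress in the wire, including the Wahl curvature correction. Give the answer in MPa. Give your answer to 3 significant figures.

Spring index C = D/d = 32.0/7.7 = 4.1558
K_W = (4C−1)/(4C−4) + 0.615/C = 15.623/12.623 + 0.1480 = 1.3856
τ₀ = 8FD/(πd³) = 8·2890·32.0/(π·7.7³) = 739840/1434.2 = 515.84 MPa
τ_max = K·τ₀ = 1.3856 × 515.84 = 714.77 MPa

715 MPa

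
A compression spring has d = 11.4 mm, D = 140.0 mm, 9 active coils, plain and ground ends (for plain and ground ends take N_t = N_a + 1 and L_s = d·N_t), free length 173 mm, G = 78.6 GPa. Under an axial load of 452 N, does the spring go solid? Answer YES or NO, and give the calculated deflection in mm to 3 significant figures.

YES, δ = 67.3 mm

k = Gd⁴/(8D³N_a) = (78.6×10³)(11.4⁴)/(8·140.0³·9) = 6.7193 N/mm
N_t = 10; L_s = 11.4·10 = 114 mm; δ_solid = L₀ − L_s = 173 − 114 = 59 mm
δ = F/k = 452/6.7193 = 67.269 mm
δ ≥ δ_solid → spring goes solid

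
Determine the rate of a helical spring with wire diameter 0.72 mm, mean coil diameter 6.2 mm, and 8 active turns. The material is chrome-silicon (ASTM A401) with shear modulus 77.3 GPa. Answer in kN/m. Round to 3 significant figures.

k = Gd⁴/(8D³N_a) = (77.3×10³ × 0.72⁴) / (8 × 6.2³ × 8)
  = 20773.5 / 15253 = 1.3619 N/mm

1.36 kN/m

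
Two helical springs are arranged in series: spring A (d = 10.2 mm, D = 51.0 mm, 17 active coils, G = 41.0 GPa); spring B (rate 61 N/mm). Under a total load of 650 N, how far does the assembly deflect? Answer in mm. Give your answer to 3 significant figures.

k_A = Gd⁴/(8D³N_a) = (41.0×10³)(10.2⁴)/(8·51.0³·17) = 24.6 N/mm
Series: 1/k_eq = 1/24.6 + 1/61 = 0.057044; k_eq = 17.53 N/mm
δ = F/k_eq = 650/17.53 = 37.079 mm

37.1 mm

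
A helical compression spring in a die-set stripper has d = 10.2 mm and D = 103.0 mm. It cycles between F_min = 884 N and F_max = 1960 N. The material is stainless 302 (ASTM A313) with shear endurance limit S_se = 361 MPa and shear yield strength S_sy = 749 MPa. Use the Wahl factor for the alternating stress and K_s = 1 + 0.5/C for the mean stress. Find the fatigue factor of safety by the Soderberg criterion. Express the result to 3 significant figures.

1.09

C = D/d = 103.0/10.2 = 10.0980; K_W = (4C−1)/(4C−4)+0.615/C = 1.1433; K_s = 1+0.5/C = 1.0495
F_a = (F_max−F_min)/2 = 538 N; F_m = (F_max+F_min)/2 = 1422 N
τ_a = K_W·8F_aD/(πd³) = 1.1433 × 132.97 = 152.03 MPa
τ_m = K_s·8F_mD/(πd³) = 1.0495 × 351.46 = 368.86 MPa
Soderberg: 1/n_f = τ_a/S_se + τ_m/S_sy = 152.03/361 + 368.86/749 = 0.42114 + 0.49247 = 0.91361
n_f = 1/0.91361 = 1.095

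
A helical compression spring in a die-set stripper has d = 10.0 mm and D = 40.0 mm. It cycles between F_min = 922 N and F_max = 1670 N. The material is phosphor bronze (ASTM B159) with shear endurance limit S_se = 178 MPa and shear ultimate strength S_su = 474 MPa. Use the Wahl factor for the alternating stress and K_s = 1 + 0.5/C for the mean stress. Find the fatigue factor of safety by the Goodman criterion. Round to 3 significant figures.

C = D/d = 40.0/10.0 = 4.0000; K_W = (4C−1)/(4C−4)+0.615/C = 1.4038; K_s = 1+0.5/C = 1.1250
F_a = (F_max−F_min)/2 = 374 N; F_m = (F_max+F_min)/2 = 1296 N
τ_a = K_W·8F_aD/(πd³) = 1.4038 × 38.095 = 53.476 MPa
τ_m = K_s·8F_mD/(πd³) = 1.1250 × 132.01 = 148.51 MPa
Goodman: 1/n_f = τ_a/S_se + τ_m/S_su = 53.476/178 + 148.51/474 = 0.30043 + 0.31331 = 0.61374
n_f = 1/0.61374 = 1.629

1.63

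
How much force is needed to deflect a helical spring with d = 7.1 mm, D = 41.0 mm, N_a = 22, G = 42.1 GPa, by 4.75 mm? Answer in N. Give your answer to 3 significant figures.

41.9 N

k = Gd⁴/(8D³N_a) = (42.1×10³)(7.1⁴)/(8·41.0³·22) = 8.8196 N/mm
F = k·δ = 8.8196 × 4.75 = 41.893 N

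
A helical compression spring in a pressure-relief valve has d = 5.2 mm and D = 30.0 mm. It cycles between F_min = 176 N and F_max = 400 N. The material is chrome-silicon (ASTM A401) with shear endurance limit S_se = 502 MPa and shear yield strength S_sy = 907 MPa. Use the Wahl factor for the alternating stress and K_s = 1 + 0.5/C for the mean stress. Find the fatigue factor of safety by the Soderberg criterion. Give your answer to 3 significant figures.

2.94

C = D/d = 30.0/5.2 = 5.7692; K_W = (4C−1)/(4C−4)+0.615/C = 1.2639; K_s = 1+0.5/C = 1.0867
F_a = (F_max−F_min)/2 = 112 N; F_m = (F_max+F_min)/2 = 288 N
τ_a = K_W·8F_aD/(πd³) = 1.2639 × 60.851 = 76.907 MPa
τ_m = K_s·8F_mD/(πd³) = 1.0867 × 156.47 = 170.04 MPa
Soderberg: 1/n_f = τ_a/S_se + τ_m/S_sy = 76.907/502 + 170.04/907 = 0.15320 + 0.18747 = 0.34067
n_f = 1/0.34067 = 2.935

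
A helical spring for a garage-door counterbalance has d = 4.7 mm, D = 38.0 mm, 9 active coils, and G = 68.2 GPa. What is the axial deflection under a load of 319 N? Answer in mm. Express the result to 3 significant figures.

k = Gd⁴/(8D³N_a) = (68.2×10³)(4.7⁴)/(8·38.0³·9) = 8.4235 N/mm
δ = F/k = 319 / 8.4235 = 37.87 mm

37.9 mm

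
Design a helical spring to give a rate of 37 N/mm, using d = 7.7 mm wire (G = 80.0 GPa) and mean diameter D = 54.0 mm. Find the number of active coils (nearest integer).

6

N_a = Gd⁴/(8D³k) = (80.0×10³ × 7.7⁴)/(8 × 54.0³ × 37)
    = 2.81224e+08 / 4.66093e+07 = 6.034 → 6 coils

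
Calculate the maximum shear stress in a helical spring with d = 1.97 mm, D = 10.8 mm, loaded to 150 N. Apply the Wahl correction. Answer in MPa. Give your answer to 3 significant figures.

Spring index C = D/d = 10.8/1.97 = 5.4822
K_W = (4C−1)/(4C−4) + 0.615/C = 20.929/17.929 + 0.1122 = 1.2795
τ₀ = 8FD/(πd³) = 8·150·10.8/(π·1.97³) = 12960/24.019 = 539.58 MPa
τ_max = K·τ₀ = 1.2795 × 539.58 = 690.4 MPa

690 MPa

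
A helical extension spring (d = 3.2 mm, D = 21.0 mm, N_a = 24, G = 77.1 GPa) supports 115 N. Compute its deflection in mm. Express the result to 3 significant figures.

25.3 mm

k = Gd⁴/(8D³N_a) = (77.1×10³)(3.2⁴)/(8·21.0³·24) = 4.5467 N/mm
δ = F/k = 115 / 4.5467 = 25.293 mm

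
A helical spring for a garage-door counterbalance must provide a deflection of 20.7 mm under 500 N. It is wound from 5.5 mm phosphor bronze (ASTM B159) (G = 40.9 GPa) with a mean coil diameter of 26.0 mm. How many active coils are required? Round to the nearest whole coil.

11

Required rate k = F/δ = 500/20.7 = 24.155 N/mm
N_a = Gd⁴/(8D³k) = (40.9×10³ × 5.5⁴)/(8 × 26.0³ × 24.155)
    = 3.74261e+07 / 3.39633e+06 = 11.02 → 11 coils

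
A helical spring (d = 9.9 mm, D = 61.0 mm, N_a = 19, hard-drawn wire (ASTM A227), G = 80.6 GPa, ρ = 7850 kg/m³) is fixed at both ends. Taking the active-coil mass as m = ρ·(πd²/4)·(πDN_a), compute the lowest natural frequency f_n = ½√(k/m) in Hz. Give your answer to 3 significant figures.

50.5 Hz

k = Gd⁴/(8D³N_a) = (80.6×10³)(9.9⁴)/(8·61.0³·19) = 22.441 N/mm = 22441 N/m
Wire length L = πDN_a = π·61.0·19 = 3641.1 mm
m = ρ·(πd²/4)·L = 7850 × 76.977×10⁻⁶ m² × 3.6411 m = 2.2002 kg
f_n = ½√(k/m) = 0.5·√(22441/2.2002) = 0.5·√(10200) = 50.496 Hz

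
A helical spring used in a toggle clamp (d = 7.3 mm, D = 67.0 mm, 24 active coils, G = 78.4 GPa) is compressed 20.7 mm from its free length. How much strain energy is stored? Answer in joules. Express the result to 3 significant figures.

0.826 J

k = Gd⁴/(8D³N_a) = (78.4×10³)(7.3⁴)/(8·67.0³·24) = 3.8555 N/mm
U = ½kδ² = 0.5 × 3.8555 × 20.7² = 826.02 N·mm = 0.82602 J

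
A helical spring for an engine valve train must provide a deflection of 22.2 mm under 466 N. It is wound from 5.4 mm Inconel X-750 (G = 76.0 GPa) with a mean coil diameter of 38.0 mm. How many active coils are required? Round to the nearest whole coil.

7

Required rate k = F/δ = 466/22.2 = 20.991 N/mm
N_a = Gd⁴/(8D³k) = (76.0×10³ × 5.4⁴)/(8 × 38.0³ × 20.991)
    = 6.46232e+07 / 9.21454e+06 = 7.013 → 7 coils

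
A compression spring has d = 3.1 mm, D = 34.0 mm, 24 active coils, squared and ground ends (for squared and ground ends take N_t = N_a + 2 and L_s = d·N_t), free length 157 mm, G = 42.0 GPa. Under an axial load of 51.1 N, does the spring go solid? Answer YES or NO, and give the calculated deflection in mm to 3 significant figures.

k = Gd⁴/(8D³N_a) = (42.0×10³)(3.1⁴)/(8·34.0³·24) = 0.51399 N/mm
N_t = 26; L_s = 3.1·26 = 80.6 mm; δ_solid = L₀ − L_s = 157 − 80.6 = 76.4 mm
δ = F/k = 51.1/0.51399 = 99.417 mm
δ ≥ δ_solid → spring goes solid

YES, δ = 99.4 mm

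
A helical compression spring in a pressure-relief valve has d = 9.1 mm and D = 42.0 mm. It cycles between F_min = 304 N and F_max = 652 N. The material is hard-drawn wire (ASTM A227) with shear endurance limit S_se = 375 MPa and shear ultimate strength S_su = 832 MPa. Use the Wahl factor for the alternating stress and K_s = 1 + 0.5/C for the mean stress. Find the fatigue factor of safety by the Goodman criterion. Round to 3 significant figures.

C = D/d = 42.0/9.1 = 4.6154; K_W = (4C−1)/(4C−4)+0.615/C = 1.3407; K_s = 1+0.5/C = 1.1083
F_a = (F_max−F_min)/2 = 174 N; F_m = (F_max+F_min)/2 = 478 N
τ_a = K_W·8F_aD/(πd³) = 1.3407 × 24.695 = 33.109 MPa
τ_m = K_s·8F_mD/(πd³) = 1.1083 × 67.841 = 75.191 MPa
Goodman: 1/n_f = τ_a/S_se + τ_m/S_su = 33.109/375 + 75.191/832 = 0.08829 + 0.09037 = 0.17866
n_f = 1/0.17866 = 5.597

5.60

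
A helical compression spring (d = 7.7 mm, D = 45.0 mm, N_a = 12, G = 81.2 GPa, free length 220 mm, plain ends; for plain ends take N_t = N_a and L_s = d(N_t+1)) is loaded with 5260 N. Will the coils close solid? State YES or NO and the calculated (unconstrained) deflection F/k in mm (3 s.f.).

k = Gd⁴/(8D³N_a) = (81.2×10³)(7.7⁴)/(8·45.0³·12) = 32.629 N/mm
N_t = 12; L_s = 7.7·13 = 100.1 mm; δ_solid = L₀ − L_s = 220 − 100.1 = 119.9 mm
δ = F/k = 5260/32.629 = 161.2 mm
δ ≥ δ_solid → spring goes solid

YES, δ = 161 mm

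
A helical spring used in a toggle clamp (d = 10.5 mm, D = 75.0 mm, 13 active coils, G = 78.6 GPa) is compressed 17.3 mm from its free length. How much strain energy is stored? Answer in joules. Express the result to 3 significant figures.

k = Gd⁴/(8D³N_a) = (78.6×10³)(10.5⁴)/(8·75.0³·13) = 21.775 N/mm
U = ½kδ² = 0.5 × 21.775 × 17.3² = 3258.6 N·mm = 3.2586 J

3.26 J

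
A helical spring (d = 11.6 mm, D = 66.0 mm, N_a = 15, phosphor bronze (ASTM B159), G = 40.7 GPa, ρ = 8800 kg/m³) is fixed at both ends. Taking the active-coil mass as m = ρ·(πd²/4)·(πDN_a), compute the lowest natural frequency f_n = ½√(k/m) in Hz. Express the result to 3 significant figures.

43.0 Hz

k = Gd⁴/(8D³N_a) = (40.7×10³)(11.6⁴)/(8·66.0³·15) = 21.361 N/mm = 21361 N/m
Wire length L = πDN_a = π·66.0·15 = 3110.2 mm
m = ρ·(πd²/4)·L = 8800 × 105.68×10⁻⁶ m² × 3.1102 m = 2.8925 kg
f_n = ½√(k/m) = 0.5·√(21361/2.8925) = 0.5·√(7384.8) = 42.967 Hz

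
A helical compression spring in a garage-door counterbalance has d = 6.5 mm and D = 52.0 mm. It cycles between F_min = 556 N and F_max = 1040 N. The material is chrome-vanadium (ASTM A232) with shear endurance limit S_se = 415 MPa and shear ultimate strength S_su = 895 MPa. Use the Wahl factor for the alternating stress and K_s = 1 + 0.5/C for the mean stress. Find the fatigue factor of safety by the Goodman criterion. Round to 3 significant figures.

C = D/d = 52.0/6.5 = 8.0000; K_W = (4C−1)/(4C−4)+0.615/C = 1.1840; K_s = 1+0.5/C = 1.0625
F_a = (F_max−F_min)/2 = 242 N; F_m = (F_max+F_min)/2 = 798 N
τ_a = K_W·8F_aD/(πd³) = 1.1840 × 116.69 = 138.16 MPa
τ_m = K_s·8F_mD/(πd³) = 1.0625 × 384.77 = 408.82 MPa
Goodman: 1/n_f = τ_a/S_se + τ_m/S_su = 138.16/415 + 408.82/895 = 0.33291 + 0.45679 = 0.7897
n_f = 1/0.7897 = 1.266

1.27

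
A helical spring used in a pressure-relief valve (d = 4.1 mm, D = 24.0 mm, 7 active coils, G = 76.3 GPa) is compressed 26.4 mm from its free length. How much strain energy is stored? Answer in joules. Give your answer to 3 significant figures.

k = Gd⁴/(8D³N_a) = (76.3×10³)(4.1⁴)/(8·24.0³·7) = 27.851 N/mm
U = ½kδ² = 0.5 × 27.851 × 26.4² = 9705.5 N·mm = 9.7055 J

9.71 J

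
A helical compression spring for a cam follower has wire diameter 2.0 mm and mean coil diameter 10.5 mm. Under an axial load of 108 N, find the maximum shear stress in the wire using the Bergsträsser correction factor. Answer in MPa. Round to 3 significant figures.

461 MPa

Spring index C = D/d = 10.5/2.0 = 5.2500
K_B = (4C+2)/(4C−3) = 23.000/18.000 = 1.2778
τ₀ = 8FD/(πd³) = 8·108·10.5/(π·2.0³) = 9072/25.133 = 360.96 MPa
τ_max = K·τ₀ = 1.2778 × 360.96 = 461.23 MPa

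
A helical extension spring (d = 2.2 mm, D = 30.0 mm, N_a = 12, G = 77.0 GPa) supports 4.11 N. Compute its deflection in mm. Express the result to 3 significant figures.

5.91 mm

k = Gd⁴/(8D³N_a) = (77.0×10³)(2.2⁴)/(8·30.0³·12) = 0.6959 N/mm
δ = F/k = 4.11 / 0.6959 = 5.906 mm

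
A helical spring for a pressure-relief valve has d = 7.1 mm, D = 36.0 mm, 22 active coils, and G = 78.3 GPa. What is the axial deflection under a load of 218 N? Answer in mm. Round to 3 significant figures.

k = Gd⁴/(8D³N_a) = (78.3×10³)(7.1⁴)/(8·36.0³·22) = 24.231 N/mm
δ = F/k = 218 / 24.231 = 8.9967 mm

9.00 mm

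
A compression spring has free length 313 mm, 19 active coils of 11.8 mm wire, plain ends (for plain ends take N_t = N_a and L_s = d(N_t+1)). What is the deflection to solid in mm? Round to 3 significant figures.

77.0 mm

N_t = 19; L_s = 11.8·20 = 236 mm
δ_solid = L₀ − L_s = 313 − 236 = 77 mm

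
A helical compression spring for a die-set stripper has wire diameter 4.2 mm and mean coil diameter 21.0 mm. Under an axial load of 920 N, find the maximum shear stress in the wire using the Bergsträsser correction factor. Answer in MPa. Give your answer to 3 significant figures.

Spring index C = D/d = 21.0/4.2 = 5.0000
K_B = (4C+2)/(4C−3) = 22.000/17.000 = 1.2941
τ₀ = 8FD/(πd³) = 8·920·21.0/(π·4.2³) = 154560/232.75 = 664.05 MPa
τ_max = K·τ₀ = 1.2941 × 664.05 = 859.36 MPa

859 MPa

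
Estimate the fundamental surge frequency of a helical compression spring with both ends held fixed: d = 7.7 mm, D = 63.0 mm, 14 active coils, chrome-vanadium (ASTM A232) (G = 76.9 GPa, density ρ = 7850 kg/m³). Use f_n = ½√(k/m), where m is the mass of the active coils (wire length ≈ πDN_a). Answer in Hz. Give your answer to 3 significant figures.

48.8 Hz

k = Gd⁴/(8D³N_a) = (76.9×10³)(7.7⁴)/(8·63.0³·14) = 9.6527 N/mm = 9652.7 N/m
Wire length L = πDN_a = π·63.0·14 = 2770.9 mm
m = ρ·(πd²/4)·L = 7850 × 46.566×10⁻⁶ m² × 2.7709 m = 1.0129 kg
f_n = ½√(k/m) = 0.5·√(9652.7/1.0129) = 0.5·√(9529.9) = 48.811 Hz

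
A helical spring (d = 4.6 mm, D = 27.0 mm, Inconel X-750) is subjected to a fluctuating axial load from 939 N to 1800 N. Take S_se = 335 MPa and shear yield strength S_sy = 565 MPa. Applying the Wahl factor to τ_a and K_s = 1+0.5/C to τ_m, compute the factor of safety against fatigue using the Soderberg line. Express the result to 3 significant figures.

0.333

C = D/d = 27.0/4.6 = 5.8696; K_W = (4C−1)/(4C−4)+0.615/C = 1.2588; K_s = 1+0.5/C = 1.0852
F_a = (F_max−F_min)/2 = 430.5 N; F_m = (F_max+F_min)/2 = 1369.5 N
τ_a = K_W·8F_aD/(πd³) = 1.2588 × 304.09 = 382.79 MPa
τ_m = K_s·8F_mD/(πd³) = 1.0852 × 967.37 = 1049.8 MPa
Soderberg: 1/n_f = τ_a/S_se + τ_m/S_sy = 382.79/335 + 1049.8/565 = 1.14265 + 1.85801 = 3.0007
n_f = 1/3.0007 = 0.3333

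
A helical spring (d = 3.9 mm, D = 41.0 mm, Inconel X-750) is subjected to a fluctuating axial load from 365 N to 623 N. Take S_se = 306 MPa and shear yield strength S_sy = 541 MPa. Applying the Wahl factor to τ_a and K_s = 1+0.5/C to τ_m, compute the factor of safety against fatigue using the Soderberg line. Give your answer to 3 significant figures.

0.396

C = D/d = 41.0/3.9 = 10.5128; K_W = (4C−1)/(4C−4)+0.615/C = 1.1373; K_s = 1+0.5/C = 1.0476
F_a = (F_max−F_min)/2 = 129 N; F_m = (F_max+F_min)/2 = 494 N
τ_a = K_W·8F_aD/(πd³) = 1.1373 × 227.05 = 258.23 MPa
τ_m = K_s·8F_mD/(πd³) = 1.0476 × 869.47 = 910.83 MPa
Soderberg: 1/n_f = τ_a/S_se + τ_m/S_sy = 258.23/306 + 910.83/541 = 0.84390 + 1.68360 = 2.5275
n_f = 1/2.5275 = 0.3956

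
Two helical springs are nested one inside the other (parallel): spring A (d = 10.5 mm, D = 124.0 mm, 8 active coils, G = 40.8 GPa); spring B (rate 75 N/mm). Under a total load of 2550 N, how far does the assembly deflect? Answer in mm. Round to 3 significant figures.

k_A = Gd⁴/(8D³N_a) = (40.8×10³)(10.5⁴)/(8·124.0³·8) = 4.0642 N/mm
Parallel: k_eq = 4.0642 + 75 = 79.064 N/mm
δ = F/k_eq = 2550/79.064 = 32.252 mm

32.3 mm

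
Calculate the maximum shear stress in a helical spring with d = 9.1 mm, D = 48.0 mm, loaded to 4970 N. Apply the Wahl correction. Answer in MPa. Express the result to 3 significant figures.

Spring index C = D/d = 48.0/9.1 = 5.2747
K_W = (4C−1)/(4C−4) + 0.615/C = 20.099/17.099 + 0.1166 = 1.2920
τ₀ = 8FD/(πd³) = 8·4970·48.0/(π·9.1³) = 1.90848e+06/2367.4 = 806.15 MPa
τ_max = K·τ₀ = 1.2920 × 806.15 = 1041.6 MPa

1040 MPa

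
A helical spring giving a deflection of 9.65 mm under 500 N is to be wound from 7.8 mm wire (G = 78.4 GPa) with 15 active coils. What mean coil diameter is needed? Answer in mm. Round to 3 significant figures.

Required rate k = F/δ = 500/9.65 = 51.813 N/mm
D = (Gd⁴/(8N_a·k))^(1/3) = (78.4×10³·7.8⁴/(8·15·51.813))^(1/3)
  = (46673.5)^(1/3) = 36.0045 mm

36.0 mm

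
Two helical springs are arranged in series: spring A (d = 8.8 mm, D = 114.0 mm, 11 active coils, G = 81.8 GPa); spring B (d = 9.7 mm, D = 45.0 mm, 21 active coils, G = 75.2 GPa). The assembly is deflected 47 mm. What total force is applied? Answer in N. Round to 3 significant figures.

163 N

k_A = Gd⁴/(8D³N_a) = (81.8×10³)(8.8⁴)/(8·114.0³·11) = 3.7626 N/mm
k_B = Gd⁴/(8D³N_a) = (75.2×10³)(9.7⁴)/(8·45.0³·21) = 43.487 N/mm
Series: 1/k_eq = 1/3.7626 + 1/43.487 = 0.28877; k_eq = 3.463 N/mm
F = k_eq·δ = 3.463·47 = 162.76 N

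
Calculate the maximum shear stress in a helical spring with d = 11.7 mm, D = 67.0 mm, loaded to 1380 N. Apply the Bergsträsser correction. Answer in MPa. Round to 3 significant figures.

184 MPa

Spring index C = D/d = 67.0/11.7 = 5.7265
K_B = (4C+2)/(4C−3) = 24.906/19.906 = 1.2512
τ₀ = 8FD/(πd³) = 8·1380·67.0/(π·11.7³) = 739680/5031.6 = 147.01 MPa
τ_max = K·τ₀ = 1.2512 × 147.01 = 183.93 MPa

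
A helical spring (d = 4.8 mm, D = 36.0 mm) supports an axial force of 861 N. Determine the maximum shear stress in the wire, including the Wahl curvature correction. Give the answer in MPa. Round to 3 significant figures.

Spring index C = D/d = 36.0/4.8 = 7.5000
K_W = (4C−1)/(4C−4) + 0.615/C = 29.000/26.000 + 0.0820 = 1.1974
τ₀ = 8FD/(πd³) = 8·861·36.0/(π·4.8³) = 247968/347.44 = 713.71 MPa
τ_max = K·τ₀ = 1.1974 × 713.71 = 854.59 MPa

855 MPa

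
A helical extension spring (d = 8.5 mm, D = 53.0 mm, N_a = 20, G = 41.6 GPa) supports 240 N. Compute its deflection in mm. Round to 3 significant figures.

k = Gd⁴/(8D³N_a) = (41.6×10³)(8.5⁴)/(8·53.0³·20) = 9.1164 N/mm
δ = F/k = 240 / 9.1164 = 26.326 mm

26.3 mm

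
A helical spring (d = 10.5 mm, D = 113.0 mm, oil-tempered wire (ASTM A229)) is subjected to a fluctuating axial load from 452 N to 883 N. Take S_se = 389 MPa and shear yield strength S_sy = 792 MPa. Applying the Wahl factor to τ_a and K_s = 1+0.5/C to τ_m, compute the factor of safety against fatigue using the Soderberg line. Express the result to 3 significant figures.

2.66

C = D/d = 113.0/10.5 = 10.7619; K_W = (4C−1)/(4C−4)+0.615/C = 1.1340; K_s = 1+0.5/C = 1.0465
F_a = (F_max−F_min)/2 = 215.5 N; F_m = (F_max+F_min)/2 = 667.5 N
τ_a = K_W·8F_aD/(πd³) = 1.1340 × 53.567 = 60.744 MPa
τ_m = K_s·8F_mD/(πd³) = 1.0465 × 165.92 = 173.63 MPa
Soderberg: 1/n_f = τ_a/S_se + τ_m/S_sy = 60.744/389 + 173.63/792 = 0.15615 + 0.21923 = 0.37538
n_f = 1/0.37538 = 2.664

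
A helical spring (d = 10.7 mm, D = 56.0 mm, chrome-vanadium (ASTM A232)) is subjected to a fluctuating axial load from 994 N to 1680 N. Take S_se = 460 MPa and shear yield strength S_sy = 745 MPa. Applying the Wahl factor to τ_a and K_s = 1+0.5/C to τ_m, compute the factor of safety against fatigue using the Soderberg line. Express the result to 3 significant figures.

2.93

C = D/d = 56.0/10.7 = 5.2336; K_W = (4C−1)/(4C−4)+0.615/C = 1.2947; K_s = 1+0.5/C = 1.0955
F_a = (F_max−F_min)/2 = 343 N; F_m = (F_max+F_min)/2 = 1337 N
τ_a = K_W·8F_aD/(πd³) = 1.2947 × 39.927 = 51.692 MPa
τ_m = K_s·8F_mD/(πd³) = 1.0955 × 155.64 = 170.5 MPa
Soderberg: 1/n_f = τ_a/S_se + τ_m/S_sy = 51.692/460 + 170.5/745 = 0.11237 + 0.22886 = 0.34124
n_f = 1/0.34124 = 2.93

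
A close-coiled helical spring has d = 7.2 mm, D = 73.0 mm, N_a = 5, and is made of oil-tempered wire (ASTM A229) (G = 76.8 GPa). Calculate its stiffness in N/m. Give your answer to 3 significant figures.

k = Gd⁴/(8D³N_a) = (76.8×10³ × 7.2⁴) / (8 × 73.0³ × 5)
  = 2.06391e+08 / 1.55607e+07 = 13.264 N/mm = 13264 N/m

13300 N/m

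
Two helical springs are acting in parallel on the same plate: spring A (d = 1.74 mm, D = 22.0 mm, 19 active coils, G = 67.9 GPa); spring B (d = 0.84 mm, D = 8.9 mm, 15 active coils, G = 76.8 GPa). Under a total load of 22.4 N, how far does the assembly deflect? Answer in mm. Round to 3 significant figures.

26.8 mm

k_A = Gd⁴/(8D³N_a) = (67.9×10³)(1.74⁴)/(8·22.0³·19) = 0.38455 N/mm
k_B = Gd⁴/(8D³N_a) = (76.8×10³)(0.84⁴)/(8·8.9³·15) = 0.45199 N/mm
Parallel: k_eq = 0.38455 + 0.45199 = 0.83654 N/mm
δ = F/k_eq = 22.4/0.83654 = 26.777 mm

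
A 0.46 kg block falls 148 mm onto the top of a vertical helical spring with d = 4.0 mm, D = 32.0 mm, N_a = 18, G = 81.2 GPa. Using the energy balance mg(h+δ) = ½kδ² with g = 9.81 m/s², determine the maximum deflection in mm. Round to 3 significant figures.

k = Gd⁴/(8D³N_a) = (81.2×10³)(4.0⁴)/(8·32.0³·18) = 4.4054 N/mm
W = mg = 0.46 × 9.81 = 4.5126 N
½kδ² − Wδ − Wh = 0 → δ = (W + √(W² + 2kWh))/k
δ = (4.5126 + √(20.364 + 5884.4))/4.4054 = (4.5126 + 76.842)/4.4054 = 18.467 mm

18.5 mm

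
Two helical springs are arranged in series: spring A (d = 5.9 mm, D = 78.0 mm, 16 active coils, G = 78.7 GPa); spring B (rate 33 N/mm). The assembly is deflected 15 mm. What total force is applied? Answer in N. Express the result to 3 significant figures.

k_A = Gd⁴/(8D³N_a) = (78.7×10³)(5.9⁴)/(8·78.0³·16) = 1.57 N/mm
Series: 1/k_eq = 1/1.57 + 1/33 = 0.66726; k_eq = 1.4987 N/mm
F = k_eq·δ = 1.4987·15 = 22.48 N

22.5 N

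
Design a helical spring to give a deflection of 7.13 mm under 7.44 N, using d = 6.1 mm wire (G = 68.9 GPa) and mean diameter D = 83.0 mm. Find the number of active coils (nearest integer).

20

Required rate k = F/δ = 7.44/7.13 = 1.0435 N/mm
N_a = Gd⁴/(8D³k) = (68.9×10³ × 6.1⁴)/(8 × 83.0³ × 1.0435)
    = 9.53978e+07 / 4.77318e+06 = 19.99 → 20 coils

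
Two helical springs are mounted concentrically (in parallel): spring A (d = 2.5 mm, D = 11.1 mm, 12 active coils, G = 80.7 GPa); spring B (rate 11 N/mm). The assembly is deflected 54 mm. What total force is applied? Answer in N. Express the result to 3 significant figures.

k_A = Gd⁴/(8D³N_a) = (80.7×10³)(2.5⁴)/(8·11.1³·12) = 24.01 N/mm
Parallel: k_eq = 24.01 + 11 = 35.01 N/mm
F = k_eq·δ = 35.01·54 = 1890.5 N

1890 N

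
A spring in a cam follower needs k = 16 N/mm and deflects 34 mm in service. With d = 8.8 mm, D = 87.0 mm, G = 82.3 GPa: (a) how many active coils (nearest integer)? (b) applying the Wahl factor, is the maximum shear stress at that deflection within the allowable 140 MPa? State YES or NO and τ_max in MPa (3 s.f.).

N_a = Gd⁴/(8D³k) = (82.3×10³)(8.8⁴)/(8·87.0³·16) = 5.855 → N_a = 6
Actual rate k = Gd⁴/(8D³·6) = 15.615 N/mm
Working load F = kδ = 15.615·34 = 530.9 N
C = 87.0/8.8 = 9.8864; K_W = (4C−1)/(4C−4)+0.615/C = 1.1466
τ_max = K_W·8FD/(πd³) = 1.1466·172.59 = 197.9 MPa
τ_max > 140 MPa → exceeds allowable

(a) 6 coils; (b) NO, τ_max = 198 MPa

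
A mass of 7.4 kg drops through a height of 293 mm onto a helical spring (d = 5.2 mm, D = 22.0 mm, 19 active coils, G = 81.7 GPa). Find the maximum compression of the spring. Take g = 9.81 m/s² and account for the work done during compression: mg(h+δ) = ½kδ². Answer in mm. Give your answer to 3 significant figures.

36.0 mm

k = Gd⁴/(8D³N_a) = (81.7×10³)(5.2⁴)/(8·22.0³·19) = 36.908 N/mm
W = mg = 7.4 × 9.81 = 72.594 N
½kδ² − Wδ − Wh = 0 → δ = (W + √(W² + 2kWh))/k
δ = (72.594 + √(5269.9 + 1.57008e+06))/36.908 = (72.594 + 1255.1)/36.908 = 35.974 mm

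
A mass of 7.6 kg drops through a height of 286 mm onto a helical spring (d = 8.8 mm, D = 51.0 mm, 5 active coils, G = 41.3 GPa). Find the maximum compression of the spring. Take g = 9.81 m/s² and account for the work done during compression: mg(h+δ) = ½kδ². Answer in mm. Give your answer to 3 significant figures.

k = Gd⁴/(8D³N_a) = (41.3×10³)(8.8⁴)/(8·51.0³·5) = 46.678 N/mm
W = mg = 7.6 × 9.81 = 74.556 N
½kδ² − Wδ − Wh = 0 → δ = (W + √(W² + 2kWh))/k
δ = (74.556 + √(5558.6 + 1.99062e+06))/46.678 = (74.556 + 1412.9)/46.678 = 31.866 mm

31.9 mm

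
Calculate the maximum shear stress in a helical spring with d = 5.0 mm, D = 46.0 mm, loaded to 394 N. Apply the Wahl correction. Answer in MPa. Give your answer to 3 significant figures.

428 MPa

Spring index C = D/d = 46.0/5.0 = 9.2000
K_W = (4C−1)/(4C−4) + 0.615/C = 35.800/32.800 + 0.0668 = 1.1583
τ₀ = 8FD/(πd³) = 8·394·46.0/(π·5.0³) = 144992/392.7 = 369.22 MPa
τ_max = K·τ₀ = 1.1583 × 369.22 = 427.67 MPa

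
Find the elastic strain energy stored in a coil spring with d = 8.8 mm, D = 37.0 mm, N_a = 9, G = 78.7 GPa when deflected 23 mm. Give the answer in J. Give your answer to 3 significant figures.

k = Gd⁴/(8D³N_a) = (78.7×10³)(8.8⁴)/(8·37.0³·9) = 129.41 N/mm
U = ½kδ² = 0.5 × 129.41 × 23² = 34229 N·mm = 34.229 J

34.2 J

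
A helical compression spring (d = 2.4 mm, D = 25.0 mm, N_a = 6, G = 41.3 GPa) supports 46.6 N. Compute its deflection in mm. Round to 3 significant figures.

k = Gd⁴/(8D³N_a) = (41.3×10³)(2.4⁴)/(8·25.0³·6) = 1.827 N/mm
δ = F/k = 46.6 / 1.827 = 25.507 mm

25.5 mm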